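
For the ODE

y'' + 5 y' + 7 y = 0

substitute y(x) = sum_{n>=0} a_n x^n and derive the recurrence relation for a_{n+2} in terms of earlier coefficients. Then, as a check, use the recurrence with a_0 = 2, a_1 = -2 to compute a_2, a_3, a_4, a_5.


Substitute y = sum_n a_n x^n.
y''(x) has coefficient (n+2)(n+1) a_{n+2} at x^n;
5 y'(x) has coefficient 5 (n+1) a_{n+1} at x^n;
7 y(x) has coefficient 7 a_n at x^n.
Matching x^n: (n+2)(n+1) a_{n+2} + 5 (n+1) a_{n+1} + 7 a_n = 0.
Thus a_{n+2} = [-5 (n+1) a_{n+1} - 7 a_n] / ((n+1)(n+2)).

Check with a_0 = 2, a_1 = -2 (apply the recurrence for n = 0, 1, 2, 3): a_0 = 2, a_1 = -2, a_2 = -2, a_3 = 17/3, a_4 = -71/12, a_5 = 59/15.

a_(n+2) = [-5 (n+1) a_(n+1) - 7 a_n] / ((n+1)(n+2)); check: a_0 = 2, a_1 = -2, a_2 = -2, a_3 = 17/3, a_4 = -71/12, a_5 = 59/15


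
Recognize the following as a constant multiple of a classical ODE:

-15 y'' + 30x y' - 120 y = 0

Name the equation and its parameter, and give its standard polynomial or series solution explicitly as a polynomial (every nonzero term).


All three coefficients share the factor -15; dividing through by -15 gives  y'' - 2x y' + 8 y = 0.
This matches the Hermite equation y'' - 2x y' + 2n y = 0 with 2n = 8, so n = 4; the polynomial solution is H_4(x).
With y = sum_k a_k x^k, matching x^k gives (k+2)(k+1) a_{k+2} = 2(k - n) a_k = 2(k - 4) a_k. The right side vanishes at k = 4, so the series with the parity of 4 terminates at degree 4.
Standard normalization: leading coefficient of H_n is 2^n, so a_4 = 2^4 = 16. Work downward with a_k = (k+1)(k+2) a_{k+2} / (2(k - n)):
  a_2 = (3)(4)(16) / (2(2 - 4)) = 192/(-4) = -48
  a_0 = (1)(2)(-48) / (2(0 - 4)) = -96/(-8) = 12
Hence H_4(x) = 16 x^4 - 48 x^2 + 12.

H_4(x); series = 16 x^4 - 48 x^2 + 12


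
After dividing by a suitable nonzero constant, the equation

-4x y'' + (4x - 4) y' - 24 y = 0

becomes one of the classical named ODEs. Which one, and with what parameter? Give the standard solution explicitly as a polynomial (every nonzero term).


All three coefficients share the factor -4; dividing through by -4 gives  x y'' + (1 - x) y' + 6 y = 0.
This matches the Laguerre equation x y'' + (1 - x) y' + n y = 0 with n = 6; the polynomial solution is L_6(x).
With y = sum_k a_k x^k, matching x^k gives (k+1)k a_{k+1} + (k+1) a_{k+1} - k a_k + n a_k = 0, i.e. (k+1)^2 a_{k+1} = (k - n) a_k = (k - 6) a_k. The right side vanishes at k = 6, so the series terminates at degree 6.
Standard normalization L_n(0) = 1 gives a_0 = 1. Work upward with a_{k+1} = (k - 6) a_k / (k+1)^2:
  a_1 = (0 - 6)(1) / 1^2 = -6/1 = -6
  a_2 = (1 - 6)(-6) / 2^2 = 30/4 = 15/2
  a_3 = (2 - 6)(15/2) / 3^2 = -30/9 = -10/3
  a_4 = (3 - 6)(-10/3) / 4^2 = 10/16 = 5/8
  a_5 = (4 - 6)(5/8) / 5^2 = (-5/4)/25 = -1/20
  a_6 = (5 - 6)(-1/20) / 6^2 = (1/20)/36 = 1/720
Hence L_6(x) = x^6/720 - x^5/20 + 5 x^4/8 - 10 x^3/3 + 15 x^2/2 - 6 x + 1.

L_6(x); series = x^6/720 - x^5/20 + 5 x^4/8 - 10 x^3/3 + 15 x^2/2 - 6 x + 1


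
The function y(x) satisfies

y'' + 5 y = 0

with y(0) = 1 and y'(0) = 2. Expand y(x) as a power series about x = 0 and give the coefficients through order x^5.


Ansatz: y(x) = sum_{n>=0} a_n x^n, so y'(x) = sum_{n>=1} n a_n x^(n-1) and y''(x) = sum_{n>=2} n(n-1) a_n x^(n-2).
Substitute into P(x) y'' + Q(x) y' + R(x) y = 0 with P(x) = 1, Q(x) = 0, R(x) = 5, and match powers of x.
Initial conditions: a_0 = 1, a_1 = 2.
Setting the coefficient of each power of x to zero and solving order by order (substituting the coefficients already found):
  x^0: 2 a_2 + 5 a_0 = 0  ->  2 a_2 = -5 a_0 = -5  ->  a_2 = -5/2
  x^1: 6 a_3 + 5 a_1 = 0  ->  6 a_3 = -5 a_1 = -10  ->  a_3 = -5/3
  x^2: 12 a_4 + 5 a_2 = 0  ->  12 a_4 = -5 a_2 = 25/2  ->  a_4 = 25/24
  x^3: 20 a_5 + 5 a_3 = 0  ->  20 a_5 = -5 a_3 = 25/3  ->  a_5 = 5/12
Truncated series: y(x) = 1 + 2 x - (5/2) x^2 - (5/3) x^3 + (25/24) x^4 + (5/12) x^5 + O(x^6).

a_0 = 1; a_1 = 2; a_2 = -5/2; a_3 = -5/3; a_4 = 25/24; a_5 = 5/12


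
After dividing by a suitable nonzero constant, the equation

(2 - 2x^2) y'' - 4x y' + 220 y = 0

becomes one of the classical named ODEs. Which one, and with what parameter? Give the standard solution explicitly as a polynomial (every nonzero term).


All three coefficients share the factor 2; dividing through by 2 gives  (1 - x^2) y'' - 2x y' + 110 y = 0.
This matches the Legendre equation (1 - x^2) y'' - 2x y' + n(n+1) y = 0 (note the -2x y' term) with n(n+1) = 110, so n = 10; the polynomial solution is P_10(x).
With y = sum_k a_k x^k, matching x^k gives (k+2)(k+1) a_{k+2} = [k(k+1) - n(n+1)] a_k = (k - 10)(k + 11) a_k. The right side vanishes at k = 10, so the series with the parity of 10 terminates at degree 10.
Standard normalization (P_n(1) = 1): leading coefficient (2n)!/(2^n (n!)^2) = 2432902008176640000/(1024*13168189440000) = 46189/256, so a_10 = 46189/256. Work downward with a_k = (k+1)(k+2) a_{k+2} / ((k - 10)(k + 11)):
  a_8 = (9)(10)(46189/256) / ((8 - 10)(8 + 11)) = (2078505/128)/(-38) = -109395/256
  a_6 = (7)(8)(-109395/256) / ((6 - 10)(6 + 11)) = (-765765/32)/(-68) = 45045/128
  a_4 = (5)(6)(45045/128) / ((4 - 10)(4 + 11)) = (675675/64)/(-90) = -15015/128
  a_2 = (3)(4)(-15015/128) / ((2 - 10)(2 + 11)) = (-45045/32)/(-104) = 3465/256
  a_0 = (1)(2)(3465/256) / ((0 - 10)(0 + 11)) = (3465/128)/(-110) = -63/256
Hence P_10(x) = 46189 x^10/256 - 109395 x^8/256 + 45045 x^6/128 - 15015 x^4/128 + 3465 x^2/256 - 63/256.

P_10(x); series = 46189 x^10/256 - 109395 x^8/256 + 45045 x^6/128 - 15015 x^4/128 + 3465 x^2/256 - 63/256


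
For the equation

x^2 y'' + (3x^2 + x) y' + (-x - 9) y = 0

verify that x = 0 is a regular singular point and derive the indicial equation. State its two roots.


Divide by x^2 to reach normal form y'' + P_1(x) y' + P_2(x) y = 0 with P_1(x) = 3 + 1/x and P_2(x) = -1/x - 9/x^2.
x = 0 is a singular point because the y'-coefficient 3 + 1/x has a pole at x = 0 and the y-coefficient -1/x - 9/x^2 has a pole at x = 0.
It is a regular singular point because x P_1(x) = p(x) = 3x + 1 and x^2 P_2(x) = q(x) = -x - 9 are polynomials, hence analytic at x = 0.
p(0) = 1,  q(0) = -9.
Indicial equation: r(r-1) + p(0) r + q(0) = 0, i.e. r^2 + (p(0) - 1) r + q(0) = 0, i.e. r^2 - 9 = 0.
Discriminant: (0)^2 - 4(-9) = 36, so r = (0 ± 6)/2.
Solving: r_1 = 3, r_2 = -3.

indicial: r^2 - 9 = 0; roots r_1 = 3, r_2 = -3


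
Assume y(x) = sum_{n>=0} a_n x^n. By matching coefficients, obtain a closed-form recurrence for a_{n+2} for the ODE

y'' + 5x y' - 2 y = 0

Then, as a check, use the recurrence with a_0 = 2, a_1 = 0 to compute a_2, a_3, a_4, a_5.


Substitute y = sum_n a_n x^n.
y''(x) has coefficient (n+2)(n+1) a_{n+2} at x^n;
5 x y'(x) has coefficient 5 n a_n at x^n (shift);
-2 y(x) has coefficient -2 a_n at x^n.
Matching x^n: (n+2)(n+1) a_{n+2} + (5n - 2) a_n = 0.
Thus a_{n+2} = (-5n + 2) / ((n+1)(n+2)) * a_n.

Check with a_0 = 2, a_1 = 0 (apply the recurrence for n = 0, 1, 2, 3): a_0 = 2, a_1 = 0, a_2 = 2, a_3 = 0, a_4 = -4/3, a_5 = 0.

a_(n+2) = (-5n + 2) / ((n+1)(n+2)) * a_n; check: a_0 = 2, a_1 = 0, a_2 = 2, a_3 = 0, a_4 = -4/3, a_5 = 0


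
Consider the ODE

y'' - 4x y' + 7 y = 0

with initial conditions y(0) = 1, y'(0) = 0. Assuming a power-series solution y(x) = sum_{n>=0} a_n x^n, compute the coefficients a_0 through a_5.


Ansatz: y(x) = sum_{n>=0} a_n x^n, so y'(x) = sum_{n>=1} n a_n x^(n-1) and y''(x) = sum_{n>=2} n(n-1) a_n x^(n-2).
Substitute into P(x) y'' + Q(x) y' + R(x) y = 0 with P(x) = 1, Q(x) = -4x, R(x) = 7, and match powers of x.
Initial conditions: a_0 = 1, a_1 = 0.
Setting the coefficient of each power of x to zero and solving order by order (substituting the coefficients already found):
  x^0: 2 a_2 + 7 a_0 = 0  ->  2 a_2 = -7 a_0 = -7  ->  a_2 = -7/2
  x^1: 6 a_3 + 3 a_1 = 0  ->  6 a_3 = -3 a_1 = 0  ->  a_3 = 0
  x^2: 12 a_4 - a_2 = 0  ->  12 a_4 = a_2 = -7/2  ->  a_4 = -7/24
  x^3: 20 a_5 - 5 a_3 = 0  ->  20 a_5 = 5 a_3 = 0  ->  a_5 = 0
Truncated series: y(x) = 1 - (7/2) x^2 - (7/24) x^4 + O(x^6).

a_0 = 1; a_1 = 0; a_2 = -7/2; a_3 = 0; a_4 = -7/24; a_5 = 0


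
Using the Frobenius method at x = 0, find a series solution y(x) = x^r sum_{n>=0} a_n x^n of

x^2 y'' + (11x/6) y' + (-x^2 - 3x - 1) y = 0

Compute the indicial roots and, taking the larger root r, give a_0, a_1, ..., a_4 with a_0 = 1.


Write in Frobenius form y'' + (p(x)/x) y' + (q(x)/x^2) y = 0:
  p(x) = 11/6,  q(x) = -x^2 - 3x - 1.
Indicial equation: r(r-1) + (11/6) r + (-1) = 0 -> roots r_1 = 2/3, r_2 = -3/2.
Take r = r_1 = 2/3. Let y(x) = x^r sum_{n>=0} a_n x^n with a_0 = 1.
Substitute y = x^r sum a_n x^n and match x^{r+n}. The recurrence is
  D(n) a_n - 3 a_{n-1} - 1 a_{n-2} = 0,  where D(n) = (r+n)(r+n-1) + (11/6)(r+n) + (-1).
  a_n = [3 a_{n-1} + 1 a_{n-2}] / D(n).
Since the indicial polynomial factors as (r - r_1)(r - r_2), D(n) = (r_1 + n - r_1)(r_1 + n - r_2) = n(n + 13/6).
Evaluating step by step (a_0 = 1):
  n = 1: D(1) = 1(1 + 13/6) = 19/6; numerator = 3(1) = 3; a_1 = (3)/(19/6) = 18/19
  n = 2: D(2) = 2(2 + 13/6) = 25/3; numerator = 3(18/19) + 1(1) = 73/19; a_2 = (73/19)/(25/3) = 219/475
  n = 3: D(3) = 3(3 + 13/6) = 31/2; numerator = 3(219/475) + 1(18/19) = 1107/475; a_3 = (1107/475)/(31/2) = 2214/14725
  n = 4: D(4) = 4(4 + 13/6) = 74/3; numerator = 3(2214/14725) + 1(219/475) = 13431/14725; a_4 = (13431/14725)/(74/3) = 1089/29450

r = 2/3; a_0 = 1; a_1 = 18/19; a_2 = 219/475; a_3 = 2214/14725; a_4 = 1089/29450


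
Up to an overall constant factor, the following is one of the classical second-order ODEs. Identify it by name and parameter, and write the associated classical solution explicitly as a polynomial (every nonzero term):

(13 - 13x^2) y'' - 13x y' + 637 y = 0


All three coefficients share the factor 13; dividing through by 13 gives  (1 - x^2) y'' - x y' + 49 y = 0.
This matches the Chebyshev equation (1 - x^2) y'' - x y' + n^2 y = 0 (note the -x y' term, not -2x y') with n^2 = 49, so n = 7; the polynomial solution is T_7(x).
With y = sum_k a_k x^k, matching x^k gives (k+2)(k+1) a_{k+2} = (k^2 - n^2) a_k = (k - 7)(k + 7) a_k. The right side vanishes at k = 7, so the series with the parity of 7 terminates at degree 7.
Standard normalization: leading coefficient of T_n is 2^(n-1), so a_7 = 2^6 = 64. Work downward with a_k = (k+1)(k+2) a_{k+2} / ((k - 7)(k + 7)):
  a_5 = (6)(7)(64) / ((5 - 7)(5 + 7)) = 2688/(-24) = -112
  a_3 = (4)(5)(-112) / ((3 - 7)(3 + 7)) = -2240/(-40) = 56
  a_1 = (2)(3)(56) / ((1 - 7)(1 + 7)) = 336/(-48) = -7
Hence T_7(x) = 64 x^7 - 112 x^5 + 56 x^3 - 7 x.

T_7(x); series = 64 x^7 - 112 x^5 + 56 x^3 - 7 x


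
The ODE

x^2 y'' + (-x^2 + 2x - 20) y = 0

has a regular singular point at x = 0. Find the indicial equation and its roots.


Divide by x^2 to reach normal form y'' + P_1(x) y' + P_2(x) y = 0 with P_1(x) = 0 and P_2(x) = -1 + 2/x - 20/x^2.
x = 0 is a singular point because the y-coefficient -1 + 2/x - 20/x^2 has a pole at x = 0.
It is a regular singular point because x P_1(x) = p(x) = 0 and x^2 P_2(x) = q(x) = -x^2 + 2x - 20 are polynomials, hence analytic at x = 0.
p(0) = 0,  q(0) = -20.
Indicial equation: r(r-1) + p(0) r + q(0) = 0, i.e. r^2 + (p(0) - 1) r + q(0) = 0, i.e. r^2 - 1 r - 20 = 0.
Discriminant: (-1)^2 - 4(-20) = 81, so r = (1 ± 9)/2.
Solving: r_1 = 5, r_2 = -4.

indicial: r^2 - 1 r - 20 = 0; roots r_1 = 5, r_2 = -4


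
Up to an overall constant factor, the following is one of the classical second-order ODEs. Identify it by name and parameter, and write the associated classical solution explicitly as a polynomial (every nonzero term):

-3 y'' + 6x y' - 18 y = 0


All three coefficients share the factor -3; dividing through by -3 gives  y'' - 2x y' + 6 y = 0.
This matches the Hermite equation y'' - 2x y' + 2n y = 0 with 2n = 6, so n = 3; the polynomial solution is H_3(x).
With y = sum_k a_k x^k, matching x^k gives (k+2)(k+1) a_{k+2} = 2(k - n) a_k = 2(k - 3) a_k. The right side vanishes at k = 3, so the series with the parity of 3 terminates at degree 3.
Standard normalization: leading coefficient of H_n is 2^n, so a_3 = 2^3 = 8. Work downward with a_k = (k+1)(k+2) a_{k+2} / (2(k - n)):
  a_1 = (2)(3)(8) / (2(1 - 3)) = 48/(-4) = -12
Hence H_3(x) = 8 x^3 - 12 x.

H_3(x); series = 8 x^3 - 12 x


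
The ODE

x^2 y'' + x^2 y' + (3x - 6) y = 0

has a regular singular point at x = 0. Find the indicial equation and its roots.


Divide by x^2 to reach normal form y'' + P_1(x) y' + P_2(x) y = 0 with P_1(x) = 1 and P_2(x) = 3/x - 6/x^2.
x = 0 is a singular point because the y-coefficient 3/x - 6/x^2 has a pole at x = 0.
It is a regular singular point because x P_1(x) = p(x) = x and x^2 P_2(x) = q(x) = 3x - 6 are polynomials, hence analytic at x = 0.
p(0) = 0,  q(0) = -6.
Indicial equation: r(r-1) + p(0) r + q(0) = 0, i.e. r^2 + (p(0) - 1) r + q(0) = 0, i.e. r^2 - 1 r - 6 = 0.
Discriminant: (-1)^2 - 4(-6) = 25, so r = (1 ± 5)/2.
Solving: r_1 = 3, r_2 = -2.

indicial: r^2 - 1 r - 6 = 0; roots r_1 = 3, r_2 = -2


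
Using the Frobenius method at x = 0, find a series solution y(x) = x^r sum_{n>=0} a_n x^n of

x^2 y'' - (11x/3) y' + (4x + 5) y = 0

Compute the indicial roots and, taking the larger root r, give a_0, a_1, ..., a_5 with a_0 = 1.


Write in Frobenius form y'' + (p(x)/x) y' + (q(x)/x^2) y = 0:
  p(x) = -11/3,  q(x) = 4x + 5.
Indicial equation: r(r-1) + (-11/3) r + (5) = 0 -> roots r_1 = 3, r_2 = 5/3.
Take r = r_1 = 3. Let y(x) = x^r sum_{n>=0} a_n x^n with a_0 = 1.
Substitute y = x^r sum a_n x^n and match x^{r+n}. The recurrence is
  D(n) a_n + 4 a_{n-1} = 0,  where D(n) = (r+n)(r+n-1) + (-11/3)(r+n) + (5).
  a_n = -4 / D(n) * a_{n-1}.
Since the indicial polynomial factors as (r - r_1)(r - r_2), D(n) = (r_1 + n - r_1)(r_1 + n - r_2) = n(n + 4/3).
Evaluating step by step (a_0 = 1):
  n = 1: D(1) = 1(1 + 4/3) = 7/3; numerator = -4(1) = -4; a_1 = (-4)/(7/3) = -12/7
  n = 2: D(2) = 2(2 + 4/3) = 20/3; numerator = -4(-12/7) = 48/7; a_2 = (48/7)/(20/3) = 36/35
  n = 3: D(3) = 3(3 + 4/3) = 13; numerator = -4(36/35) = -144/35; a_3 = (-144/35)/(13) = -144/455
  n = 4: D(4) = 4(4 + 4/3) = 64/3; numerator = -4(-144/455) = 576/455; a_4 = (576/455)/(64/3) = 27/455
  n = 5: D(5) = 5(5 + 4/3) = 95/3; numerator = -4(27/455) = -108/455; a_5 = (-108/455)/(95/3) = -324/43225

r = 3; a_0 = 1; a_1 = -12/7; a_2 = 36/35; a_3 = -144/455; a_4 = 27/455; a_5 = -324/43225


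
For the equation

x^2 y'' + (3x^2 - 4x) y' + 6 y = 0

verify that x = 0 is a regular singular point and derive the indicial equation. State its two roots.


Divide by x^2 to reach normal form y'' + P_1(x) y' + P_2(x) y = 0 with P_1(x) = 3 - 4/x and P_2(x) = 6/x^2.
x = 0 is a singular point because the y'-coefficient 3 - 4/x has a pole at x = 0 and the y-coefficient 6/x^2 has a pole at x = 0.
It is a regular singular point because x P_1(x) = p(x) = 3x - 4 and x^2 P_2(x) = q(x) = 6 are polynomials, hence analytic at x = 0.
p(0) = -4,  q(0) = 6.
Indicial equation: r(r-1) + p(0) r + q(0) = 0, i.e. r^2 + (p(0) - 1) r + q(0) = 0, i.e. r^2 - 5 r + 6 = 0.
Discriminant: (-5)^2 - 4(6) = 1, so r = (5 ± 1)/2.
Solving: r_1 = 3, r_2 = 2.

indicial: r^2 - 5 r + 6 = 0; roots r_1 = 3, r_2 = 2


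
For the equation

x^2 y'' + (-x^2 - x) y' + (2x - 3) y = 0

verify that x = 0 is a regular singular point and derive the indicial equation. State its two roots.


Divide by x^2 to reach normal form y'' + P_1(x) y' + P_2(x) y = 0 with P_1(x) = -1 - 1/x and P_2(x) = 2/x - 3/x^2.
x = 0 is a singular point because the y'-coefficient -1 - 1/x has a pole at x = 0 and the y-coefficient 2/x - 3/x^2 has a pole at x = 0.
It is a regular singular point because x P_1(x) = p(x) = -x - 1 and x^2 P_2(x) = q(x) = 2x - 3 are polynomials, hence analytic at x = 0.
p(0) = -1,  q(0) = -3.
Indicial equation: r(r-1) + p(0) r + q(0) = 0, i.e. r^2 + (p(0) - 1) r + q(0) = 0, i.e. r^2 - 2 r - 3 = 0.
Discriminant: (-2)^2 - 4(-3) = 16, so r = (2 ± 4)/2.
Solving: r_1 = 3, r_2 = -1.

indicial: r^2 - 2 r - 3 = 0; roots r_1 = 3, r_2 = -1


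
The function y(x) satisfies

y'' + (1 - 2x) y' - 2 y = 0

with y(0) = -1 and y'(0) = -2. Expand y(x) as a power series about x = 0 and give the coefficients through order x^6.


Ansatz: y(x) = sum_{n>=0} a_n x^n, so y'(x) = sum_{n>=1} n a_n x^(n-1) and y''(x) = sum_{n>=2} n(n-1) a_n x^(n-2).
Substitute into P(x) y'' + Q(x) y' + R(x) y = 0 with P(x) = 1, Q(x) = 1 - 2x, R(x) = -2, and match powers of x.
Initial conditions: a_0 = -1, a_1 = -2.
Setting the coefficient of each power of x to zero and solving order by order (substituting the coefficients already found):
  x^0: 2 a_2 + a_1 - 2 a_0 = 0  ->  2 a_2 = -a_1 + 2 a_0 = 0  ->  a_2 = 0
  x^1: 6 a_3 + 2 a_2 - 4 a_1 = 0  ->  6 a_3 = -2 a_2 + 4 a_1 = -8  ->  a_3 = -4/3
  x^2: 12 a_4 + 3 a_3 - 6 a_2 = 0  ->  12 a_4 = -3 a_3 + 6 a_2 = 4  ->  a_4 = 1/3
  x^3: 20 a_5 + 4 a_4 - 8 a_3 = 0  ->  20 a_5 = -4 a_4 + 8 a_3 = -12  ->  a_5 = -3/5
  x^4: 30 a_6 + 5 a_5 - 10 a_4 = 0  ->  30 a_6 = -5 a_5 + 10 a_4 = 19/3  ->  a_6 = 19/90
Truncated series: y(x) = -1 - 2 x - (4/3) x^3 + (1/3) x^4 - (3/5) x^5 + (19/90) x^6 + O(x^7).

a_0 = -1; a_1 = -2; a_2 = 0; a_3 = -4/3; a_4 = 1/3; a_5 = -3/5; a_6 = 19/90


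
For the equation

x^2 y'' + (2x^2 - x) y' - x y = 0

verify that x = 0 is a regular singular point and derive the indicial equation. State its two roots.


Divide by x^2 to reach normal form y'' + P_1(x) y' + P_2(x) y = 0 with P_1(x) = 2 - 1/x and P_2(x) = -1/x.
x = 0 is a singular point because the y'-coefficient 2 - 1/x has a pole at x = 0 and the y-coefficient -1/x has a pole at x = 0.
It is a regular singular point because x P_1(x) = p(x) = 2x - 1 and x^2 P_2(x) = q(x) = -x are polynomials, hence analytic at x = 0.
p(0) = -1,  q(0) = 0.
Indicial equation: r(r-1) + p(0) r + q(0) = 0, i.e. r^2 + (p(0) - 1) r + q(0) = 0, i.e. r^2 - 2 r = 0.
Discriminant: (-2)^2 - 4(0) = 4, so r = (2 ± 2)/2.
Solving: r_1 = 2, r_2 = 0.

indicial: r^2 - 2 r = 0; roots r_1 = 2, r_2 = 0


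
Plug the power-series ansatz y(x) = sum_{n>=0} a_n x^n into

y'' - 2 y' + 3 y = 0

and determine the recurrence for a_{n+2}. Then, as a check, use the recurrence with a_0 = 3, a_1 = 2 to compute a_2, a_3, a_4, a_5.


Substitute y = sum_n a_n x^n.
y''(x) has coefficient (n+2)(n+1) a_{n+2} at x^n;
-2 y'(x) has coefficient -2 (n+1) a_{n+1} at x^n;
3 y(x) has coefficient 3 a_n at x^n.
Matching x^n: (n+2)(n+1) a_{n+2} - 2 (n+1) a_{n+1} + 3 a_n = 0.
Thus a_{n+2} = [2 (n+1) a_{n+1} - 3 a_n] / ((n+1)(n+2)).

Check with a_0 = 3, a_1 = 2 (apply the recurrence for n = 0, 1, 2, 3): a_0 = 3, a_1 = 2, a_2 = -5/2, a_3 = -8/3, a_4 = -17/24, a_5 = 7/60.

a_(n+2) = [2 (n+1) a_(n+1) - 3 a_n] / ((n+1)(n+2)); check: a_0 = 3, a_1 = 2, a_2 = -5/2, a_3 = -8/3, a_4 = -17/24, a_5 = 7/60


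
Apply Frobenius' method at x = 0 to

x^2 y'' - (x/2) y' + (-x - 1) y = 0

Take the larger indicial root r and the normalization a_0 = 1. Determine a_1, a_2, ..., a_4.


Write in Frobenius form y'' + (p(x)/x) y' + (q(x)/x^2) y = 0:
  p(x) = -1/2,  q(x) = -x - 1.
Indicial equation: r(r-1) + (-1/2) r + (-1) = 0 -> roots r_1 = 2, r_2 = -1/2.
Take r = r_1 = 2. Let y(x) = x^r sum_{n>=0} a_n x^n with a_0 = 1.
Substitute y = x^r sum a_n x^n and match x^{r+n}. The recurrence is
  D(n) a_n - 1 a_{n-1} = 0,  where D(n) = (r+n)(r+n-1) + (-1/2)(r+n) + (-1).
  a_n = 1 / D(n) * a_{n-1}.
Since the indicial polynomial factors as (r - r_1)(r - r_2), D(n) = (r_1 + n - r_1)(r_1 + n - r_2) = n(n + 5/2).
Evaluating step by step (a_0 = 1):
  n = 1: D(1) = 1(1 + 5/2) = 7/2; numerator = 1(1) = 1; a_1 = (1)/(7/2) = 2/7
  n = 2: D(2) = 2(2 + 5/2) = 9; numerator = 1(2/7) = 2/7; a_2 = (2/7)/(9) = 2/63
  n = 3: D(3) = 3(3 + 5/2) = 33/2; numerator = 1(2/63) = 2/63; a_3 = (2/63)/(33/2) = 4/2079
  n = 4: D(4) = 4(4 + 5/2) = 26; numerator = 1(4/2079) = 4/2079; a_4 = (4/2079)/(26) = 2/27027

r = 2; a_0 = 1; a_1 = 2/7; a_2 = 2/63; a_3 = 4/2079; a_4 = 2/27027


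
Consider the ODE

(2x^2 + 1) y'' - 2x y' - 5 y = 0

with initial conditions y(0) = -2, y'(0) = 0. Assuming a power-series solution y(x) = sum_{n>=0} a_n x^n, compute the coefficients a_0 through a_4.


Ansatz: y(x) = sum_{n>=0} a_n x^n, so y'(x) = sum_{n>=1} n a_n x^(n-1) and y''(x) = sum_{n>=2} n(n-1) a_n x^(n-2).
Substitute into P(x) y'' + Q(x) y' + R(x) y = 0 with P(x) = 2x^2 + 1, Q(x) = -2x, R(x) = -5, and match powers of x.
Initial conditions: a_0 = -2, a_1 = 0.
Setting the coefficient of each power of x to zero and solving order by order (substituting the coefficients already found):
  x^0: 2 a_2 - 5 a_0 = 0  ->  2 a_2 = 5 a_0 = -10  ->  a_2 = -5
  x^1: 6 a_3 - 7 a_1 = 0  ->  6 a_3 = 7 a_1 = 0  ->  a_3 = 0
  x^2: 12 a_4 - 5 a_2 = 0  ->  12 a_4 = 5 a_2 = -25  ->  a_4 = -25/12
Truncated series: y(x) = -2 - 5 x^2 - (25/12) x^4 + O(x^5).

a_0 = -2; a_1 = 0; a_2 = -5; a_3 = 0; a_4 = -25/12


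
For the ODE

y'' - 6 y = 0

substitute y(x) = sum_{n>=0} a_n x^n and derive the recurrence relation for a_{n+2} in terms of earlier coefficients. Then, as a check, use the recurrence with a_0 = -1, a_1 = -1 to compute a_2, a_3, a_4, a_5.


Substitute y = sum_n a_n x^n into y'' + (const) y = 0.
y''(x) = sum_{n>=0} (n+2)(n+1) a_{n+2} x^n.
The ODE becomes sum_n [(n+2)(n+1) a_{n+2} - 6 a_n] x^n = 0.
Setting each coefficient to zero gives the recurrence:
  (n+2)(n+1) a_{n+2} - 6 a_n = 0,
  a_{n+2} = 6 / ((n+1)(n+2)) a_n.

Check with a_0 = -1, a_1 = -1 (apply the recurrence for n = 0, 1, 2, 3): a_0 = -1, a_1 = -1, a_2 = -3, a_3 = -1, a_4 = -3/2, a_5 = -3/10.

a_{n+2} = 6/((n+1)(n+2)) * a_n; check: a_0 = -1, a_1 = -1, a_2 = -3, a_3 = -1, a_4 = -3/2, a_5 = -3/10


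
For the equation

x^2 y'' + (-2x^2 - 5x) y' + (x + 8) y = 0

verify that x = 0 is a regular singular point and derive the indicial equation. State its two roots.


Divide by x^2 to reach normal form y'' + P_1(x) y' + P_2(x) y = 0 with P_1(x) = -2 - 5/x and P_2(x) = 1/x + 8/x^2.
x = 0 is a singular point because the y'-coefficient -2 - 5/x has a pole at x = 0 and the y-coefficient 1/x + 8/x^2 has a pole at x = 0.
It is a regular singular point because x P_1(x) = p(x) = -2x - 5 and x^2 P_2(x) = q(x) = x + 8 are polynomials, hence analytic at x = 0.
p(0) = -5,  q(0) = 8.
Indicial equation: r(r-1) + p(0) r + q(0) = 0, i.e. r^2 + (p(0) - 1) r + q(0) = 0, i.e. r^2 - 6 r + 8 = 0.
Discriminant: (-6)^2 - 4(8) = 4, so r = (6 ± 2)/2.
Solving: r_1 = 4, r_2 = 2.

indicial: r^2 - 6 r + 8 = 0; roots r_1 = 4, r_2 = 2


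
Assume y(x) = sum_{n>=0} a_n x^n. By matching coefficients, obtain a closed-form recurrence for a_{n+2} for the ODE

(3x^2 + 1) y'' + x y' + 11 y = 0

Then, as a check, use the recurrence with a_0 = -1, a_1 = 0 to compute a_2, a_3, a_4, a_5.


Substitute y = sum_n a_n x^n.
(1 + 3 x^2) y'' contributes (n+2)(n+1) a_{n+2} + 3 n(n-1) a_n at x^n.
x y'(x) contributes n a_n at x^n.
11 y(x) contributes 11 a_n at x^n.
Matching x^n: (n+2)(n+1) a_{n+2} + (3 n(n-1) + n + 11) a_n = 0.
Thus a_{n+2} = (-3 n(n-1) - n - 11) / ((n+1)(n+2)) * a_n.

Check with a_0 = -1, a_1 = 0 (apply the recurrence for n = 0, 1, 2, 3): a_0 = -1, a_1 = 0, a_2 = 11/2, a_3 = 0, a_4 = -209/24, a_5 = 0.

a_(n+2) = (-3 n(n-1) - n - 11) / ((n+1)(n+2)) * a_n; check: a_0 = -1, a_1 = 0, a_2 = 11/2, a_3 = 0, a_4 = -209/24, a_5 = 0


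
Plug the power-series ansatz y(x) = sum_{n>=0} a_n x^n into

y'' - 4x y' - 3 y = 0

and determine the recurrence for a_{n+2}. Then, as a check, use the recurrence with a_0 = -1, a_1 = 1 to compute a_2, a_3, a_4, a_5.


Substitute y = sum_n a_n x^n.
y''(x) has coefficient (n+2)(n+1) a_{n+2} at x^n;
-4 x y'(x) has coefficient -4 n a_n at x^n (shift);
-3 y(x) has coefficient -3 a_n at x^n.
Matching x^n: (n+2)(n+1) a_{n+2} + (-4n - 3) a_n = 0.
Thus a_{n+2} = (4n + 3) / ((n+1)(n+2)) * a_n.

Check with a_0 = -1, a_1 = 1 (apply the recurrence for n = 0, 1, 2, 3): a_0 = -1, a_1 = 1, a_2 = -3/2, a_3 = 7/6, a_4 = -11/8, a_5 = 7/8.

a_(n+2) = (4n + 3) / ((n+1)(n+2)) * a_n; check: a_0 = -1, a_1 = 1, a_2 = -3/2, a_3 = 7/6, a_4 = -11/8, a_5 = 7/8


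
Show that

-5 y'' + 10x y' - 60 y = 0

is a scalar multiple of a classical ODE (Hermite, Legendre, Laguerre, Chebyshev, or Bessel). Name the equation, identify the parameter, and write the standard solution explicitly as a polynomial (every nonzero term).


All three coefficients share the factor -5; dividing through by -5 gives  y'' - 2x y' + 12 y = 0.
This matches the Hermite equation y'' - 2x y' + 2n y = 0 with 2n = 12, so n = 6; the polynomial solution is H_6(x).
With y = sum_k a_k x^k, matching x^k gives (k+2)(k+1) a_{k+2} = 2(k - n) a_k = 2(k - 6) a_k. The right side vanishes at k = 6, so the series with the parity of 6 terminates at degree 6.
Standard normalization: leading coefficient of H_n is 2^n, so a_6 = 2^6 = 64. Work downward with a_k = (k+1)(k+2) a_{k+2} / (2(k - n)):
  a_4 = (5)(6)(64) / (2(4 - 6)) = 1920/(-4) = -480
  a_2 = (3)(4)(-480) / (2(2 - 6)) = -5760/(-8) = 720
  a_0 = (1)(2)(720) / (2(0 - 6)) = 1440/(-12) = -120
Hence H_6(x) = 64 x^6 - 480 x^4 + 720 x^2 - 120.

H_6(x); series = 64 x^6 - 480 x^4 + 720 x^2 - 120


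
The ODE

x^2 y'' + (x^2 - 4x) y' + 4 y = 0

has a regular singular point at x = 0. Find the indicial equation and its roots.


Divide by x^2 to reach normal form y'' + P_1(x) y' + P_2(x) y = 0 with P_1(x) = 1 - 4/x and P_2(x) = 4/x^2.
x = 0 is a singular point because the y'-coefficient 1 - 4/x has a pole at x = 0 and the y-coefficient 4/x^2 has a pole at x = 0.
It is a regular singular point because x P_1(x) = p(x) = x - 4 and x^2 P_2(x) = q(x) = 4 are polynomials, hence analytic at x = 0.
p(0) = -4,  q(0) = 4.
Indicial equation: r(r-1) + p(0) r + q(0) = 0, i.e. r^2 + (p(0) - 1) r + q(0) = 0, i.e. r^2 - 5 r + 4 = 0.
Discriminant: (-5)^2 - 4(4) = 9, so r = (5 ± 3)/2.
Solving: r_1 = 4, r_2 = 1.

indicial: r^2 - 5 r + 4 = 0; roots r_1 = 4, r_2 = 1


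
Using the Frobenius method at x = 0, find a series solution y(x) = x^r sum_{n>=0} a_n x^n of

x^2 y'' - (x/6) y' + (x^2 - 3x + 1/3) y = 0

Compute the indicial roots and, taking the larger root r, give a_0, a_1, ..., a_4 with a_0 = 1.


Write in Frobenius form y'' + (p(x)/x) y' + (q(x)/x^2) y = 0:
  p(x) = -1/6,  q(x) = x^2 - 3x + 1/3.
Indicial equation: r(r-1) + (-1/6) r + (1/3) = 0 -> roots r_1 = 2/3, r_2 = 1/2.
Take r = r_1 = 2/3. Let y(x) = x^r sum_{n>=0} a_n x^n with a_0 = 1.
Substitute y = x^r sum a_n x^n and match x^{r+n}. The recurrence is
  D(n) a_n - 3 a_{n-1} + 1 a_{n-2} = 0,  where D(n) = (r+n)(r+n-1) + (-1/6)(r+n) + (1/3).
  a_n = [3 a_{n-1} - 1 a_{n-2}] / D(n).
Since the indicial polynomial factors as (r - r_1)(r - r_2), D(n) = (r_1 + n - r_1)(r_1 + n - r_2) = n(n + 1/6).
Evaluating step by step (a_0 = 1):
  n = 1: D(1) = 1(1 + 1/6) = 7/6; numerator = 3(1) = 3; a_1 = (3)/(7/6) = 18/7
  n = 2: D(2) = 2(2 + 1/6) = 13/3; numerator = 3(18/7) - 1(1) = 47/7; a_2 = (47/7)/(13/3) = 141/91
  n = 3: D(3) = 3(3 + 1/6) = 19/2; numerator = 3(141/91) - 1(18/7) = 27/13; a_3 = (27/13)/(19/2) = 54/247
  n = 4: D(4) = 4(4 + 1/6) = 50/3; numerator = 3(54/247) - 1(141/91) = -1545/1729; a_4 = (-1545/1729)/(50/3) = -927/17290

r = 2/3; a_0 = 1; a_1 = 18/7; a_2 = 141/91; a_3 = 54/247; a_4 = -927/17290


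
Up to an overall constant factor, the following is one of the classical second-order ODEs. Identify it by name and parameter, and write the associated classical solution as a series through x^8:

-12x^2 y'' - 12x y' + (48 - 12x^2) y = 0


All three coefficients share the factor -12; dividing through by -12 gives  x^2 y'' + x y' + (x^2 - 4) y = 0.
This matches the Bessel equation x^2 y'' + x y' + (x^2 - nu^2) y = 0 with nu^2 = 4, so nu = 2; the solution bounded at x = 0 is J_2(x).
Frobenius at x = 0: indicial roots ±nu; for r = nu the recurrence k(k + 2nu) c_k = -c_{k-2} gives the standard series J_nu(x) = sum_{k>=0} (-1)^k / (k! (k+nu)!) (x/2)^(2k+nu). Evaluate the first 4 terms:
  k = 0: (-1)^0 / (0! * 2! * 2^2) x^2 = 1/(1*2*4) x^2 = (1/8) x^2
  k = 1: (-1)^1 / (1! * 3! * 2^4) x^4 = -1/(1*6*16) x^4 = (-1/96) x^4
  k = 2: (-1)^2 / (2! * 4! * 2^6) x^6 = 1/(2*24*64) x^6 = (1/3072) x^6
  k = 3: (-1)^3 / (3! * 5! * 2^8) x^8 = -1/(6*120*256) x^8 = (-1/184320) x^8
Hence J_2(x) = -x^8/184320 + x^6/3072 - x^4/96 + x^2/8 + ....

J_2(x); series = -x^8/184320 + x^6/3072 - x^4/96 + x^2/8


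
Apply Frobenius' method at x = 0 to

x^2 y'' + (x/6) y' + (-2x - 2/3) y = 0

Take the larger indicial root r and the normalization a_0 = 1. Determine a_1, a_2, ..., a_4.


Write in Frobenius form y'' + (p(x)/x) y' + (q(x)/x^2) y = 0:
  p(x) = 1/6,  q(x) = -2x - 2/3.
Indicial equation: r(r-1) + (1/6) r + (-2/3) = 0 -> roots r_1 = 4/3, r_2 = -1/2.
Take r = r_1 = 4/3. Let y(x) = x^r sum_{n>=0} a_n x^n with a_0 = 1.
Substitute y = x^r sum a_n x^n and match x^{r+n}. The recurrence is
  D(n) a_n - 2 a_{n-1} = 0,  where D(n) = (r+n)(r+n-1) + (1/6)(r+n) + (-2/3).
  a_n = 2 / D(n) * a_{n-1}.
Since the indicial polynomial factors as (r - r_1)(r - r_2), D(n) = (r_1 + n - r_1)(r_1 + n - r_2) = n(n + 11/6).
Evaluating step by step (a_0 = 1):
  n = 1: D(1) = 1(1 + 11/6) = 17/6; numerator = 2(1) = 2; a_1 = (2)/(17/6) = 12/17
  n = 2: D(2) = 2(2 + 11/6) = 23/3; numerator = 2(12/17) = 24/17; a_2 = (24/17)/(23/3) = 72/391
  n = 3: D(3) = 3(3 + 11/6) = 29/2; numerator = 2(72/391) = 144/391; a_3 = (144/391)/(29/2) = 288/11339
  n = 4: D(4) = 4(4 + 11/6) = 70/3; numerator = 2(288/11339) = 576/11339; a_4 = (576/11339)/(70/3) = 864/396865

r = 4/3; a_0 = 1; a_1 = 12/17; a_2 = 72/391; a_3 = 288/11339; a_4 = 864/396865


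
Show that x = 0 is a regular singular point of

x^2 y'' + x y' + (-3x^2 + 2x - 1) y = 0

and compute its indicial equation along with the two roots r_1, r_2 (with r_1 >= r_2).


Divide by x^2 to reach normal form y'' + P_1(x) y' + P_2(x) y = 0 with P_1(x) = 1/x and P_2(x) = -3 + 2/x - 1/x^2.
x = 0 is a singular point because the y'-coefficient 1/x has a pole at x = 0 and the y-coefficient -3 + 2/x - 1/x^2 has a pole at x = 0.
It is a regular singular point because x P_1(x) = p(x) = 1 and x^2 P_2(x) = q(x) = -3x^2 + 2x - 1 are polynomials, hence analytic at x = 0.
p(0) = 1,  q(0) = -1.
Indicial equation: r(r-1) + p(0) r + q(0) = 0, i.e. r^2 + (p(0) - 1) r + q(0) = 0, i.e. r^2 - 1 = 0.
Discriminant: (0)^2 - 4(-1) = 4, so r = (0 ± 2)/2.
Solving: r_1 = 1, r_2 = -1.

indicial: r^2 - 1 = 0; roots r_1 = 1, r_2 = -1


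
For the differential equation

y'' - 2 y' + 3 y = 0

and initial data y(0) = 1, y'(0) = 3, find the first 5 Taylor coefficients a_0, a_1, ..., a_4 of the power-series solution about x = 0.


Ansatz: y(x) = sum_{n>=0} a_n x^n, so y'(x) = sum_{n>=1} n a_n x^(n-1) and y''(x) = sum_{n>=2} n(n-1) a_n x^(n-2).
Substitute into P(x) y'' + Q(x) y' + R(x) y = 0 with P(x) = 1, Q(x) = -2, R(x) = 3, and match powers of x.
Initial conditions: a_0 = 1, a_1 = 3.
Setting the coefficient of each power of x to zero and solving order by order (substituting the coefficients already found):
  x^0: 2 a_2 - 2 a_1 + 3 a_0 = 0  ->  2 a_2 = 2 a_1 - 3 a_0 = 3  ->  a_2 = 3/2
  x^1: 6 a_3 - 4 a_2 + 3 a_1 = 0  ->  6 a_3 = 4 a_2 - 3 a_1 = -3  ->  a_3 = -1/2
  x^2: 12 a_4 - 6 a_3 + 3 a_2 = 0  ->  12 a_4 = 6 a_3 - 3 a_2 = -15/2  ->  a_4 = -5/8
Truncated series: y(x) = 1 + 3 x + (3/2) x^2 - (1/2) x^3 - (5/8) x^4 + O(x^5).

a_0 = 1; a_1 = 3; a_2 = 3/2; a_3 = -1/2; a_4 = -5/8


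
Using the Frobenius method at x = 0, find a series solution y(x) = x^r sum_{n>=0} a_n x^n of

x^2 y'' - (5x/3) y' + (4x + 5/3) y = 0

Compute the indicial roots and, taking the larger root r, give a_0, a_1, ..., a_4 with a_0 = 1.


Write in Frobenius form y'' + (p(x)/x) y' + (q(x)/x^2) y = 0:
  p(x) = -5/3,  q(x) = 4x + 5/3.
Indicial equation: r(r-1) + (-5/3) r + (5/3) = 0 -> roots r_1 = 5/3, r_2 = 1.
Take r = r_1 = 5/3. Let y(x) = x^r sum_{n>=0} a_n x^n with a_0 = 1.
Substitute y = x^r sum a_n x^n and match x^{r+n}. The recurrence is
  D(n) a_n + 4 a_{n-1} = 0,  where D(n) = (r+n)(r+n-1) + (-5/3)(r+n) + (5/3).
  a_n = -4 / D(n) * a_{n-1}.
Since the indicial polynomial factors as (r - r_1)(r - r_2), D(n) = (r_1 + n - r_1)(r_1 + n - r_2) = n(n + 2/3).
Evaluating step by step (a_0 = 1):
  n = 1: D(1) = 1(1 + 2/3) = 5/3; numerator = -4(1) = -4; a_1 = (-4)/(5/3) = -12/5
  n = 2: D(2) = 2(2 + 2/3) = 16/3; numerator = -4(-12/5) = 48/5; a_2 = (48/5)/(16/3) = 9/5
  n = 3: D(3) = 3(3 + 2/3) = 11; numerator = -4(9/5) = -36/5; a_3 = (-36/5)/(11) = -36/55
  n = 4: D(4) = 4(4 + 2/3) = 56/3; numerator = -4(-36/55) = 144/55; a_4 = (144/55)/(56/3) = 54/385

r = 5/3; a_0 = 1; a_1 = -12/5; a_2 = 9/5; a_3 = -36/55; a_4 = 54/385


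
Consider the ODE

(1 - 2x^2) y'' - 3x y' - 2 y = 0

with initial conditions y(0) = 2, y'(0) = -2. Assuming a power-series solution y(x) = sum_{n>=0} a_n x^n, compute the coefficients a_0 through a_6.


Ansatz: y(x) = sum_{n>=0} a_n x^n, so y'(x) = sum_{n>=1} n a_n x^(n-1) and y''(x) = sum_{n>=2} n(n-1) a_n x^(n-2).
Substitute into P(x) y'' + Q(x) y' + R(x) y = 0 with P(x) = 1 - 2x^2, Q(x) = -3x, R(x) = -2, and match powers of x.
Initial conditions: a_0 = 2, a_1 = -2.
Setting the coefficient of each power of x to zero and solving order by order (substituting the coefficients already found):
  x^0: 2 a_2 - 2 a_0 = 0  ->  2 a_2 = 2 a_0 = 4  ->  a_2 = 2
  x^1: 6 a_3 - 5 a_1 = 0  ->  6 a_3 = 5 a_1 = -10  ->  a_3 = -5/3
  x^2: 12 a_4 - 12 a_2 = 0  ->  12 a_4 = 12 a_2 = 24  ->  a_4 = 2
  x^3: 20 a_5 - 23 a_3 = 0  ->  20 a_5 = 23 a_3 = -115/3  ->  a_5 = -23/12
  x^4: 30 a_6 - 38 a_4 = 0  ->  30 a_6 = 38 a_4 = 76  ->  a_6 = 38/15
Truncated series: y(x) = 2 - 2 x + 2 x^2 - (5/3) x^3 + 2 x^4 - (23/12) x^5 + (38/15) x^6 + O(x^7).

a_0 = 2; a_1 = -2; a_2 = 2; a_3 = -5/3; a_4 = 2; a_5 = -23/12; a_6 = 38/15


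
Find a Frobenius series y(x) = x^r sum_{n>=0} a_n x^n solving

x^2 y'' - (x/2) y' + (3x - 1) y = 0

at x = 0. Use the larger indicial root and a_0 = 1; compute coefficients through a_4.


Write in Frobenius form y'' + (p(x)/x) y' + (q(x)/x^2) y = 0:
  p(x) = -1/2,  q(x) = 3x - 1.
Indicial equation: r(r-1) + (-1/2) r + (-1) = 0 -> roots r_1 = 2, r_2 = -1/2.
Take r = r_1 = 2. Let y(x) = x^r sum_{n>=0} a_n x^n with a_0 = 1.
Substitute y = x^r sum a_n x^n and match x^{r+n}. The recurrence is
  D(n) a_n + 3 a_{n-1} = 0,  where D(n) = (r+n)(r+n-1) + (-1/2)(r+n) + (-1).
  a_n = -3 / D(n) * a_{n-1}.
Since the indicial polynomial factors as (r - r_1)(r - r_2), D(n) = (r_1 + n - r_1)(r_1 + n - r_2) = n(n + 5/2).
Evaluating step by step (a_0 = 1):
  n = 1: D(1) = 1(1 + 5/2) = 7/2; numerator = -3(1) = -3; a_1 = (-3)/(7/2) = -6/7
  n = 2: D(2) = 2(2 + 5/2) = 9; numerator = -3(-6/7) = 18/7; a_2 = (18/7)/(9) = 2/7
  n = 3: D(3) = 3(3 + 5/2) = 33/2; numerator = -3(2/7) = -6/7; a_3 = (-6/7)/(33/2) = -4/77
  n = 4: D(4) = 4(4 + 5/2) = 26; numerator = -3(-4/77) = 12/77; a_4 = (12/77)/(26) = 6/1001

r = 2; a_0 = 1; a_1 = -6/7; a_2 = 2/7; a_3 = -4/77; a_4 = 6/1001


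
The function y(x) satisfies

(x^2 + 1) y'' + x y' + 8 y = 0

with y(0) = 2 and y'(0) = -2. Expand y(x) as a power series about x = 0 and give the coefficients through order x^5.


Ansatz: y(x) = sum_{n>=0} a_n x^n, so y'(x) = sum_{n>=1} n a_n x^(n-1) and y''(x) = sum_{n>=2} n(n-1) a_n x^(n-2).
Substitute into P(x) y'' + Q(x) y' + R(x) y = 0 with P(x) = x^2 + 1, Q(x) = x, R(x) = 8, and match powers of x.
Initial conditions: a_0 = 2, a_1 = -2.
Setting the coefficient of each power of x to zero and solving order by order (substituting the coefficients already found):
  x^0: 2 a_2 + 8 a_0 = 0  ->  2 a_2 = -8 a_0 = -16  ->  a_2 = -8
  x^1: 6 a_3 + 9 a_1 = 0  ->  6 a_3 = -9 a_1 = 18  ->  a_3 = 3
  x^2: 12 a_4 + 12 a_2 = 0  ->  12 a_4 = -12 a_2 = 96  ->  a_4 = 8
  x^3: 20 a_5 + 17 a_3 = 0  ->  20 a_5 = -17 a_3 = -51  ->  a_5 = -51/20
Truncated series: y(x) = 2 - 2 x - 8 x^2 + 3 x^3 + 8 x^4 - (51/20) x^5 + O(x^6).

a_0 = 2; a_1 = -2; a_2 = -8; a_3 = 3; a_4 = 8; a_5 = -51/20


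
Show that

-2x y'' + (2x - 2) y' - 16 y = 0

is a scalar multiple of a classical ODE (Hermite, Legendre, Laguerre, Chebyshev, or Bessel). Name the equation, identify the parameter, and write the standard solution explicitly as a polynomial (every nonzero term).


All three coefficients share the factor -2; dividing through by -2 gives  x y'' + (1 - x) y' + 8 y = 0.
This matches the Laguerre equation x y'' + (1 - x) y' + n y = 0 with n = 8; the polynomial solution is L_8(x).
With y = sum_k a_k x^k, matching x^k gives (k+1)k a_{k+1} + (k+1) a_{k+1} - k a_k + n a_k = 0, i.e. (k+1)^2 a_{k+1} = (k - n) a_k = (k - 8) a_k. The right side vanishes at k = 8, so the series terminates at degree 8.
Standard normalization L_n(0) = 1 gives a_0 = 1. Work upward with a_{k+1} = (k - 8) a_k / (k+1)^2:
  a_1 = (0 - 8)(1) / 1^2 = -8/1 = -8
  a_2 = (1 - 8)(-8) / 2^2 = 56/4 = 14
  a_3 = (2 - 8)(14) / 3^2 = -84/9 = -28/3
  a_4 = (3 - 8)(-28/3) / 4^2 = (140/3)/16 = 35/12
  a_5 = (4 - 8)(35/12) / 5^2 = (-35/3)/25 = -7/15
  a_6 = (5 - 8)(-7/15) / 6^2 = (7/5)/36 = 7/180
  a_7 = (6 - 8)(7/180) / 7^2 = (-7/90)/49 = -1/630
  a_8 = (7 - 8)(-1/630) / 8^2 = (1/630)/64 = 1/40320
Hence L_8(x) = x^8/40320 - x^7/630 + 7 x^6/180 - 7 x^5/15 + 35 x^4/12 - 28 x^3/3 + 14 x^2 - 8 x + 1.

L_8(x); series = x^8/40320 - x^7/630 + 7 x^6/180 - 7 x^5/15 + 35 x^4/12 - 28 x^3/3 + 14 x^2 - 8 x + 1


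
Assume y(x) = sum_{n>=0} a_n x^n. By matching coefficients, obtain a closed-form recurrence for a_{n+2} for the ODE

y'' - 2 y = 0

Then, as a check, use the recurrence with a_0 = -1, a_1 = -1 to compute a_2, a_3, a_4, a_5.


Substitute y = sum_n a_n x^n into y'' + (const) y = 0.
y''(x) = sum_{n>=0} (n+2)(n+1) a_{n+2} x^n.
The ODE becomes sum_n [(n+2)(n+1) a_{n+2} - 2 a_n] x^n = 0.
Setting each coefficient to zero gives the recurrence:
  (n+2)(n+1) a_{n+2} - 2 a_n = 0,
  a_{n+2} = 2 / ((n+1)(n+2)) a_n.

Check with a_0 = -1, a_1 = -1 (apply the recurrence for n = 0, 1, 2, 3): a_0 = -1, a_1 = -1, a_2 = -1, a_3 = -1/3, a_4 = -1/6, a_5 = -1/30.

a_{n+2} = 2/((n+1)(n+2)) * a_n; check: a_0 = -1, a_1 = -1, a_2 = -1, a_3 = -1/3, a_4 = -1/6, a_5 = -1/30


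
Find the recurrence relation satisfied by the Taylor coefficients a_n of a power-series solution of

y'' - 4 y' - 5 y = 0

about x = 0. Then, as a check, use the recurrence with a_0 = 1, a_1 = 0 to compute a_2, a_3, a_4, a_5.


Substitute y = sum_n a_n x^n.
y''(x) has coefficient (n+2)(n+1) a_{n+2} at x^n;
-4 y'(x) has coefficient -4 (n+1) a_{n+1} at x^n;
-5 y(x) has coefficient -5 a_n at x^n.
Matching x^n: (n+2)(n+1) a_{n+2} - 4 (n+1) a_{n+1} - 5 a_n = 0.
Thus a_{n+2} = [4 (n+1) a_{n+1} + 5 a_n] / ((n+1)(n+2)).

Check with a_0 = 1, a_1 = 0 (apply the recurrence for n = 0, 1, 2, 3): a_0 = 1, a_1 = 0, a_2 = 5/2, a_3 = 10/3, a_4 = 35/8, a_5 = 13/3.

a_(n+2) = [4 (n+1) a_(n+1) + 5 a_n] / ((n+1)(n+2)); check: a_0 = 1, a_1 = 0, a_2 = 5/2, a_3 = 10/3, a_4 = 35/8, a_5 = 13/3


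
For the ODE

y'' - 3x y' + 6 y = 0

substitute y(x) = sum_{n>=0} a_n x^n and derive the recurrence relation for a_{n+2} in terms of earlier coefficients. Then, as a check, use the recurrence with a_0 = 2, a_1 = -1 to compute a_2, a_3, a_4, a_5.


Substitute y = sum_n a_n x^n.
y''(x) has coefficient (n+2)(n+1) a_{n+2} at x^n;
-3 x y'(x) has coefficient -3 n a_n at x^n (shift);
6 y(x) has coefficient 6 a_n at x^n.
Matching x^n: (n+2)(n+1) a_{n+2} + (-3n + 6) a_n = 0.
Thus a_{n+2} = (3n - 6) / ((n+1)(n+2)) * a_n.

Check with a_0 = 2, a_1 = -1 (apply the recurrence for n = 0, 1, 2, 3): a_0 = 2, a_1 = -1, a_2 = -6, a_3 = 1/2, a_4 = 0, a_5 = 3/40.

a_(n+2) = (3n - 6) / ((n+1)(n+2)) * a_n; check: a_0 = 2, a_1 = -1, a_2 = -6, a_3 = 1/2, a_4 = 0, a_5 = 3/40


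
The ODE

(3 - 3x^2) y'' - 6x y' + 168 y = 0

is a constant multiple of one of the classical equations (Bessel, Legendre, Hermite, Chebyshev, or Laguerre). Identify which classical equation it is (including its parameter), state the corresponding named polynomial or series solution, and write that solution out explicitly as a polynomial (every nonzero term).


All three coefficients share the factor 3; dividing through by 3 gives  (1 - x^2) y'' - 2x y' + 56 y = 0.
This matches the Legendre equation (1 - x^2) y'' - 2x y' + n(n+1) y = 0 (note the -2x y' term) with n(n+1) = 56, so n = 7; the polynomial solution is P_7(x).
With y = sum_k a_k x^k, matching x^k gives (k+2)(k+1) a_{k+2} = [k(k+1) - n(n+1)] a_k = (k - 7)(k + 8) a_k. The right side vanishes at k = 7, so the series with the parity of 7 terminates at degree 7.
Standard normalization (P_n(1) = 1): leading coefficient (2n)!/(2^n (n!)^2) = 87178291200/(128*25401600) = 429/16, so a_7 = 429/16. Work downward with a_k = (k+1)(k+2) a_{k+2} / ((k - 7)(k + 8)):
  a_5 = (6)(7)(429/16) / ((5 - 7)(5 + 8)) = (9009/8)/(-26) = -693/16
  a_3 = (4)(5)(-693/16) / ((3 - 7)(3 + 8)) = (-3465/4)/(-44) = 315/16
  a_1 = (2)(3)(315/16) / ((1 - 7)(1 + 8)) = (945/8)/(-54) = -35/16
Hence P_7(x) = 429 x^7/16 - 693 x^5/16 + 315 x^3/16 - 35 x/16.

P_7(x); series = 429 x^7/16 - 693 x^5/16 + 315 x^3/16 - 35 x/16
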